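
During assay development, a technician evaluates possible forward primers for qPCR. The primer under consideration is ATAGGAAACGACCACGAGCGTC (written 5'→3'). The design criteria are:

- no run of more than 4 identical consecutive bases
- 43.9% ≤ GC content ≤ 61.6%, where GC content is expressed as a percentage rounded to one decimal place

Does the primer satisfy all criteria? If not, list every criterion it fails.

Meets all criteria.

Base counts: A=8, T=2, G=6, C=6 (length 22).
homopolymer run: longest run = 3 ✓
GC content: GC 12/22 = 54.5% ✓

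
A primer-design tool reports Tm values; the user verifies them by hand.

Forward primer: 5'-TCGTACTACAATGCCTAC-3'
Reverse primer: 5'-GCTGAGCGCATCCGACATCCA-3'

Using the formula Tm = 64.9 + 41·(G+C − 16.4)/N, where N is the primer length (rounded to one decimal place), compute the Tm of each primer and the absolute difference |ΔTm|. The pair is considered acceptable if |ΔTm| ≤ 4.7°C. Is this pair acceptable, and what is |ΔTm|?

Forward: G+C = 8, N = 18 → Tm = 64.9 + 41·(8 − 16.4)/18 = 45.8°C.
Reverse: G+C = 13, N = 21 → Tm = 64.9 + 41·(13 − 16.4)/21 = 58.3°C.
|ΔTm| = |45.8 − 58.3| = 12.5°C, > 4.7°C.

|ΔTm| = 12.5°C; the pair is not acceptable.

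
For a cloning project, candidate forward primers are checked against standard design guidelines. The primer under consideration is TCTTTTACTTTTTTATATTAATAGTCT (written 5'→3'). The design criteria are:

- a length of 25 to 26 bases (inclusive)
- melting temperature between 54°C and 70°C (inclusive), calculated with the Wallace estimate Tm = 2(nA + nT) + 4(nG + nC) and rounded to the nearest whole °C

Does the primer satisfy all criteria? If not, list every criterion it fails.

Fails: length.

Base counts: A=6, T=17, G=1, C=3 (length 27).
length: length 27, outside 25–26 ✗
Tm: Tm = 2·23 + 4·4 = 62°C ✓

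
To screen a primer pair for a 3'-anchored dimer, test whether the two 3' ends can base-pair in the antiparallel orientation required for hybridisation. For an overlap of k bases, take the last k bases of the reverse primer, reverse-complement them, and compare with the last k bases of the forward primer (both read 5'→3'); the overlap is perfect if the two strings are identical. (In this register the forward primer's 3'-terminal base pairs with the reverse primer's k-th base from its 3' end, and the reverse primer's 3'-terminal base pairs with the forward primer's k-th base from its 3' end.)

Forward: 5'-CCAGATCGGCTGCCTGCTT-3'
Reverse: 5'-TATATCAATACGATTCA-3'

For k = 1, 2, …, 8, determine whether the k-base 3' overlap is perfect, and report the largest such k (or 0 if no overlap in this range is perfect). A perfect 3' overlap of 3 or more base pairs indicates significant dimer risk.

Longest perfect overlap: 1 complementary base pair; below the dimer-risk threshold (threshold 3).

Last 8 bases (5'→3') — forward …GCCTGCTT, reverse …ACGATTCA.
Reverse complement of the reverse primer's last 8 bases: TGAATCGT; its first k bases are the reverse complement of the reverse primer's last k bases, so a perfect k-base overlap needs the forward primer's last k bases to equal them.
Comparing (forward last k vs required): k=1: T vs T ✓; k=2: TT vs TG ✗; k=3: CTT vs TGA ✗; k=4: GCTT vs TGAA ✗; k=5: TGCTT vs TGAAT ✗; k=6: CTGCTT vs TGAATC ✗; k=7: CCTGCTT vs TGAATCG ✗; k=8: GCCTGCTT vs TGAATCGT ✗.
Only k = 1 is perfect, so the longest perfect 3' overlap is 1.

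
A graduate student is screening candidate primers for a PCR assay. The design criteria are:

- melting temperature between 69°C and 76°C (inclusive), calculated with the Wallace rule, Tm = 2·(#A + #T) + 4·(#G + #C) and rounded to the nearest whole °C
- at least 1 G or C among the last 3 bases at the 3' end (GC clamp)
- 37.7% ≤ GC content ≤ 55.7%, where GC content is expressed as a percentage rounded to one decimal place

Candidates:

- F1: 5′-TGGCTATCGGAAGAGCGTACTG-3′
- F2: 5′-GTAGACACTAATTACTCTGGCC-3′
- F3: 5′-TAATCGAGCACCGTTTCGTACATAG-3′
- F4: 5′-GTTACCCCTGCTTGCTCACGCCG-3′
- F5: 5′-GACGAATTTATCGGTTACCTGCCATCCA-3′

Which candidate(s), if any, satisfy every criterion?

F1 (22 nt, A=5 T=5 G=8 C=4): Tm = 2·10 + 4·12 = 68°C, outside 69–76°C ✗; 3' end CTG has 2 G/C ✓; GC 12/22 = 54.5% ✓ — fails.
F2 (22 nt, A=6 T=6 G=4 C=6): Tm = 2·12 + 4·10 = 64°C, outside 69–76°C ✗; 3' end GCC has 3 G/C ✓; GC 10/22 = 45.5% ✓ — fails.
F3 (25 nt, A=7 T=7 G=5 C=6): Tm = 2·14 + 4·11 = 72°C ✓; 3' end TAG has 1 G/C ✓; GC 11/25 = 44.0% ✓ — passes.
F4 (23 nt, A=2 T=6 G=5 C=10): Tm = 2·8 + 4·15 = 76°C ✓; 3' end CCG has 3 G/C ✓; GC 15/23 = 65.2%, outside 37.7–55.7% ✗ — fails.
F5 (28 nt, A=7 T=8 G=5 C=8): Tm = 2·15 + 4·13 = 82°C, outside 69–76°C ✗; 3' end CCA has 2 G/C ✓; GC 13/28 = 46.4% ✓ — fails.

F3 only.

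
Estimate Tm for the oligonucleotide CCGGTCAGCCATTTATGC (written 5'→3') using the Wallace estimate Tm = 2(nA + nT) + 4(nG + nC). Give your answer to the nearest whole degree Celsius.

56°C

Base counts: A=3, T=5, G=4, C=6 (length 18).
Tm = 2·(3+5) + 4·(4+6) = 2·8 + 4·10 = 16 + 40 = 56°C.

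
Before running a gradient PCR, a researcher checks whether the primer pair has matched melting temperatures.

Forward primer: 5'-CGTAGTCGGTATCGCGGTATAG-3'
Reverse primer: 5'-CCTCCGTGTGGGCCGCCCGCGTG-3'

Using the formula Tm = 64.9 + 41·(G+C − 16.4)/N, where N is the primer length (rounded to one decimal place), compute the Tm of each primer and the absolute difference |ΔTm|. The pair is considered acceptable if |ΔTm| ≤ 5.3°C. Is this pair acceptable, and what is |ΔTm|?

Forward: G+C = 12, N = 22 → Tm = 64.9 + 41·(12 − 16.4)/22 = 56.7°C.
Reverse: G+C = 19, N = 23 → Tm = 64.9 + 41·(19 − 16.4)/23 = 69.5°C.
|ΔTm| = |56.7 − 69.5| = 12.8°C, > 5.3°C.

|ΔTm| = 12.8°C; the pair is not acceptable.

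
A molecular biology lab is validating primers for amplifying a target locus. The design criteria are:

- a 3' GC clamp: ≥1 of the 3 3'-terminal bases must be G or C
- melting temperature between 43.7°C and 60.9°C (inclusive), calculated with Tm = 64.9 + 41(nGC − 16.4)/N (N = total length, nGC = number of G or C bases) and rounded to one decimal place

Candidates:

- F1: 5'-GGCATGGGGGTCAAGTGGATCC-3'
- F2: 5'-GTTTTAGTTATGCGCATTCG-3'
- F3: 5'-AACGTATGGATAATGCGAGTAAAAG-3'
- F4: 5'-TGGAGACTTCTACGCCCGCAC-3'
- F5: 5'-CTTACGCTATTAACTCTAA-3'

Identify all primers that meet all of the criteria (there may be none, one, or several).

F1 (22 nt, A=4 T=4 G=10 C=4): 3' end TCC has 2 G/C ✓; Tm = 64.9 + 41·(14 − 16.4)/22 = 60.4°C ✓ — passes.
F2 (20 nt, A=3 T=9 G=5 C=3): 3' end TCG has 2 G/C ✓; Tm = 64.9 + 41·(8 − 16.4)/20 = 47.7°C ✓ — passes.
F3 (25 nt, A=11 T=5 G=7 C=2): 3' end AAG has 1 G/C ✓; Tm = 64.9 + 41·(9 − 16.4)/25 = 52.8°C ✓ — passes.
F4 (21 nt, A=4 T=4 G=5 C=8): 3' end CAC has 2 G/C ✓; Tm = 64.9 + 41·(13 − 16.4)/21 = 58.3°C ✓ — passes.
F5 (19 nt, A=6 T=7 G=1 C=5): 3' end TAA has 0 G/C, need ≥1 ✗; Tm = 64.9 + 41·(6 − 16.4)/19 = 42.5°C, outside 43.7–60.9°C ✗ — fails.

F1, F2, F3 and F4.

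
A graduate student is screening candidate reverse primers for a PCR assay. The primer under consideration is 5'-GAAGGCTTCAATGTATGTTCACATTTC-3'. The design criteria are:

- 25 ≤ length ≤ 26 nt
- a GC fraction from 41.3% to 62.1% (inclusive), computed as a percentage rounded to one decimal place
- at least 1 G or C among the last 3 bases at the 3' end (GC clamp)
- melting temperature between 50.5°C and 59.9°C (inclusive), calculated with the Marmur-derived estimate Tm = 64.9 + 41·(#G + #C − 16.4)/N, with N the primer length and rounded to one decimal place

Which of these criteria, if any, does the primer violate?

Fails: length, GC content.

Base counts: A=7, T=10, G=5, C=5 (length 27).
length: length 27, outside 25–26 ✗
GC content: GC 10/27 = 37.0%, outside 41.3–62.1% ✗
GC clamp: 3' end TTC has 1 G/C ✓
Tm: Tm = 64.9 + 41·(10 − 16.4)/27 = 55.2°C ✓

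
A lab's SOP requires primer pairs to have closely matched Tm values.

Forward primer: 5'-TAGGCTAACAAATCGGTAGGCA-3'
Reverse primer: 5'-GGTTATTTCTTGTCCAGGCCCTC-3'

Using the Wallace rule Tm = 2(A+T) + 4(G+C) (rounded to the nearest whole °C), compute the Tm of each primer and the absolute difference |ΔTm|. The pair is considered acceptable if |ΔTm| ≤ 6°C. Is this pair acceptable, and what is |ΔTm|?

Forward: A=8 T=4 G=6 C=4 → Tm = 2·12 + 4·10 = 64°C.
Reverse: A=2 T=9 G=5 C=7 → Tm = 2·11 + 4·12 = 70°C.
|ΔTm| = |64 − 70| = 6°C, ≤ 6°C.

|ΔTm| = 6°C; the pair is acceptable.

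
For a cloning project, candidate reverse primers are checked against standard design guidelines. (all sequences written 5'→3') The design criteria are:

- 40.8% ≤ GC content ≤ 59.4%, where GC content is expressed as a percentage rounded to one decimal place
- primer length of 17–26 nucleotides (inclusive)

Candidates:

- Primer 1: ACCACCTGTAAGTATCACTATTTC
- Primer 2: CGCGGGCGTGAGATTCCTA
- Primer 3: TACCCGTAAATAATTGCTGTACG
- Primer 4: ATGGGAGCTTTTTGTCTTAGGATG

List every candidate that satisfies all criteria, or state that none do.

Primer 4 only.

Primer 1 (24 nt, A=7 T=8 G=2 C=7): GC 9/24 = 37.5%, outside 40.8–59.4% ✗; length 24 ✓ — fails.
Primer 2 (19 nt, A=3 T=4 G=7 C=5): GC 12/19 = 63.2%, outside 40.8–59.4% ✗; length 19 ✓ — fails.
Primer 3 (23 nt, A=7 T=7 G=4 C=5): GC 9/23 = 39.1%, outside 40.8–59.4% ✗; length 23 ✓ — fails.
Primer 4 (24 nt, A=4 T=10 G=8 C=2): GC 10/24 = 41.7% ✓; length 24 ✓ — passes.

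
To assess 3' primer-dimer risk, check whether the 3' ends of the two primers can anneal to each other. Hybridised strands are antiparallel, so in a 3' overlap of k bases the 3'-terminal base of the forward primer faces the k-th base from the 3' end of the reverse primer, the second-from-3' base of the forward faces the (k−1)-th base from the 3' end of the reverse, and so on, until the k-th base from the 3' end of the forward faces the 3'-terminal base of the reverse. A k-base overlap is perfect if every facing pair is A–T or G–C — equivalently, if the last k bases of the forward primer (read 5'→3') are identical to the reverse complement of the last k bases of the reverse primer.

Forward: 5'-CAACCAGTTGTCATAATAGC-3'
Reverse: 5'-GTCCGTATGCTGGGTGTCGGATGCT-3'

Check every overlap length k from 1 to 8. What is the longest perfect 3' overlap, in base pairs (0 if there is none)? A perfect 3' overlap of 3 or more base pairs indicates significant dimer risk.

Longest perfect overlap: 3 complementary base pairs; significant dimer risk (threshold 3).

Last 8 bases (5'→3') — forward …ATAATAGC, reverse …CGGATGCT.
Reverse complement of the reverse primer's last 8 bases: AGCATCCG; its first k bases are the reverse complement of the reverse primer's last k bases, so a perfect k-base overlap needs the forward primer's last k bases to equal them.
Comparing (forward last k vs required): k=1: C vs A ✗; k=2: GC vs AG ✗; k=3: AGC vs AGC ✓; k=4: TAGC vs AGCA ✗; k=5: ATAGC vs AGCAT ✗; k=6: AATAGC vs AGCATC ✗; k=7: TAATAGC vs AGCATCC ✗; k=8: ATAATAGC vs AGCATCCG ✗.
Only k = 3 is perfect, so the longest perfect 3' overlap is 3.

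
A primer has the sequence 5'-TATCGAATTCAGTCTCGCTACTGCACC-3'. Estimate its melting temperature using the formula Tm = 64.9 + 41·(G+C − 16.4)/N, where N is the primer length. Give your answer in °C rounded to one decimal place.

59.7°C

Base counts: A=6, T=8, G=4, C=9; G+C = 13, N = 27.
Tm = 64.9 + 41·(13 − 16.4)/27 = 64.9 + -139.40/27 = 59.7°C.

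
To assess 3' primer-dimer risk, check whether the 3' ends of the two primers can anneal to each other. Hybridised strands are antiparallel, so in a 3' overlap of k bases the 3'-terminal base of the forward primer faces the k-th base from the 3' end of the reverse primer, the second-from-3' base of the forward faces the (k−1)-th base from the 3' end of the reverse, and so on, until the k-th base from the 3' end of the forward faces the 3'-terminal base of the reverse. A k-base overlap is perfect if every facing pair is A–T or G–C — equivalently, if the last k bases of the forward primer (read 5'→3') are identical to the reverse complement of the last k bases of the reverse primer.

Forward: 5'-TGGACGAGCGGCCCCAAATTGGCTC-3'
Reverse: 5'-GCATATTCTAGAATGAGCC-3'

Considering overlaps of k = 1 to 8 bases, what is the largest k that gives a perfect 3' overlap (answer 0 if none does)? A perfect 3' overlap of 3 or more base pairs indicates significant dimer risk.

Last 8 bases (5'→3') — forward …ATTGGCTC, reverse …AATGAGCC.
Reverse complement of the reverse primer's last 8 bases: GGCTCATT; its first k bases are the reverse complement of the reverse primer's last k bases, so a perfect k-base overlap needs the forward primer's last k bases to equal them.
Comparing (forward last k vs required): k=1: C vs G ✗; k=2: TC vs GG ✗; k=3: CTC vs GGC ✗; k=4: GCTC vs GGCT ✗; k=5: GGCTC vs GGCTC ✓; k=6: TGGCTC vs GGCTCA ✗; k=7: TTGGCTC vs GGCTCAT ✗; k=8: ATTGGCTC vs GGCTCATT ✗.
Only k = 5 is perfect, so the longest perfect 3' overlap is 5.

Longest perfect overlap: 5 complementary base pairs; significant dimer risk (threshold 3).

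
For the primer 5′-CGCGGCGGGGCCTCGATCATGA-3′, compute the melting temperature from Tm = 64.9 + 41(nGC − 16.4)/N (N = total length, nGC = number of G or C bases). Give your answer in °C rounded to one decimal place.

Base counts: A=3, T=3, G=9, C=7; G+C = 16, N = 22.
Tm = 64.9 + 41·(16 − 16.4)/22 = 64.9 + -16.40/22 = 64.2°C.

64.2°C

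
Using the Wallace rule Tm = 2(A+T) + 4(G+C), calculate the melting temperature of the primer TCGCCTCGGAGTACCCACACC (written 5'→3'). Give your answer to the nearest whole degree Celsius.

Base counts: A=4, T=3, G=4, C=10 (length 21).
Tm = 2·(4+3) + 4·(4+10) = 2·7 + 4·14 = 14 + 56 = 70°C.

70°C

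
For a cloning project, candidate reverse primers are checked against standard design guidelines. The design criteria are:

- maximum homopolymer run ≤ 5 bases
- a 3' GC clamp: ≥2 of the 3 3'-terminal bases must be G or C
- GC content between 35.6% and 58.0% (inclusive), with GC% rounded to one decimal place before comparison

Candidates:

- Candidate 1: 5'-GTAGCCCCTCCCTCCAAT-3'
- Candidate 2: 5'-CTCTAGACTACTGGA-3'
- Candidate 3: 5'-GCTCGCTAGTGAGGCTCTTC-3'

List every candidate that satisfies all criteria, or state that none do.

Candidate 2 only.

Candidate 1 (18 nt, A=3 T=4 G=2 C=9): longest run = 4 ✓; 3' end AAT has 0 G/C, need ≥2 ✗; GC 11/18 = 61.1%, outside 35.6–58.0% ✗ — fails.
Candidate 2 (15 nt, A=4 T=4 G=3 C=4): longest run = 2 ✓; 3' end GGA has 2 G/C ✓; GC 7/15 = 46.7% ✓ — passes.
Candidate 3 (20 nt, A=2 T=6 G=6 C=6): longest run = 2 ✓; 3' end TTC has 1 G/C, need ≥2 ✗; GC 12/20 = 60.0%, outside 35.6–58.0% ✗ — fails.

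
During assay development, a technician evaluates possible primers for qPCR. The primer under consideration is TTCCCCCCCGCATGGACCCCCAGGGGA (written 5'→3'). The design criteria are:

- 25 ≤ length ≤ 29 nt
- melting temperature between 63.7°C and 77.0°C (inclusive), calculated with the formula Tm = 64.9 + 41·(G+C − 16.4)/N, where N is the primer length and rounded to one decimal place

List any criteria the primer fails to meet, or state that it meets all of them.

Base counts: A=4, T=3, G=7, C=13 (length 27).
length: length 27 ✓
Tm: Tm = 64.9 + 41·(20 − 16.4)/27 = 70.4°C ✓

Meets all criteria.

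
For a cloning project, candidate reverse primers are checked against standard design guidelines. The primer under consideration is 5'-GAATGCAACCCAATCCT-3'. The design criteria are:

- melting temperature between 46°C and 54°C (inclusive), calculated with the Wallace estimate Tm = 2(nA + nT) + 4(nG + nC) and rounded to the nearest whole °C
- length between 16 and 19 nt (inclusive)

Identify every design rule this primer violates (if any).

Meets all criteria.

Base counts: A=6, T=3, G=2, C=6 (length 17).
Tm: Tm = 2·9 + 4·8 = 50°C ✓
length: length 17 ✓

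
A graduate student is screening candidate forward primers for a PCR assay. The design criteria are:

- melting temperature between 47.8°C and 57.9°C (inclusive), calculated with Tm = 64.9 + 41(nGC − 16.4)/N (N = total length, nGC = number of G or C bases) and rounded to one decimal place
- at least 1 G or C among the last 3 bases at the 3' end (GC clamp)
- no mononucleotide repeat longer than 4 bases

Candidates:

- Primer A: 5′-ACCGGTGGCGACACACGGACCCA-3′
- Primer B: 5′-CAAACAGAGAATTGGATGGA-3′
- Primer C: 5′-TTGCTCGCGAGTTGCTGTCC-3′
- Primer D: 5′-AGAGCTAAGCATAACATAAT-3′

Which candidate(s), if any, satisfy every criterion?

Primer C only.

Primer A (23 nt, A=6 T=1 G=7 C=9): Tm = 64.9 + 41·(16 − 16.4)/23 = 64.2°C, outside 47.8–57.9°C ✗; 3' end CCA has 2 G/C ✓; longest run = 3 ✓ — fails.
Primer B (20 nt, A=9 T=3 G=6 C=2): Tm = 64.9 + 41·(8 − 16.4)/20 = 47.7°C, outside 47.8–57.9°C ✗; 3' end GGA has 2 G/C ✓; longest run = 3 ✓ — fails.
Primer C (20 nt, A=1 T=7 G=6 C=6): Tm = 64.9 + 41·(12 − 16.4)/20 = 55.9°C ✓; 3' end TCC has 2 G/C ✓; longest run = 2 ✓ — passes.
Primer D (20 nt, A=10 T=4 G=3 C=3): Tm = 64.9 + 41·(6 − 16.4)/20 = 43.6°C, outside 47.8–57.9°C ✗; 3' end AAT has 0 G/C, need ≥1 ✗; longest run = 2 ✓ — fails.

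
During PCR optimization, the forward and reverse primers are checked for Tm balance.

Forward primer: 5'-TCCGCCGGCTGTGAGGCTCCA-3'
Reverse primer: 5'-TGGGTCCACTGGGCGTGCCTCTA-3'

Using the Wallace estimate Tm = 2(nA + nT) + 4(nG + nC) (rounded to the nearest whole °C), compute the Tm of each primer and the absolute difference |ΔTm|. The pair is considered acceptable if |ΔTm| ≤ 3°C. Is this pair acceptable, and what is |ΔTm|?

|ΔTm| = 4°C; the pair is not acceptable.

Forward: A=2 T=4 G=7 C=8 → Tm = 2·6 + 4·15 = 72°C.
Reverse: A=2 T=6 G=8 C=7 → Tm = 2·8 + 4·15 = 76°C.
|ΔTm| = |72 − 76| = 4°C, > 3°C.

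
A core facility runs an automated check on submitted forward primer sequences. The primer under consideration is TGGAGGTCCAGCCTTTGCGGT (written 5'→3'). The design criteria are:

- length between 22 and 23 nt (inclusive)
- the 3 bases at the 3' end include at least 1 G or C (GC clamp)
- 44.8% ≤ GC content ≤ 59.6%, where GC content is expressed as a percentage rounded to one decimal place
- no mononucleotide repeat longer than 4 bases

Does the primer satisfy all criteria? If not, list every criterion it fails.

Fails: length, GC content.

Base counts: A=2, T=6, G=8, C=5 (length 21).
length: length 21, outside 22–23 ✗
GC clamp: 3' end GGT has 2 G/C ✓
GC content: GC 13/21 = 61.9%, outside 44.8–59.6% ✗
homopolymer run: longest run = 3 ✓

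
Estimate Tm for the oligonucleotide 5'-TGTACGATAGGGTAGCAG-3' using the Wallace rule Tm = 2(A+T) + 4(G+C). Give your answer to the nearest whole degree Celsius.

Base counts: A=5, T=4, G=7, C=2 (length 18).
Tm = 2·(5+4) + 4·(7+2) = 2·9 + 4·9 = 18 + 36 = 54°C.

54°C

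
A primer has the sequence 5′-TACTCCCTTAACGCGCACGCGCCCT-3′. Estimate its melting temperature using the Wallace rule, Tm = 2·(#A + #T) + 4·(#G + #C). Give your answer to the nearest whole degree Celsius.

82°C

Base counts: A=4, T=5, G=4, C=12 (length 25).
Tm = 2·(4+5) + 4·(4+12) = 2·9 + 4·16 = 18 + 64 = 82°C.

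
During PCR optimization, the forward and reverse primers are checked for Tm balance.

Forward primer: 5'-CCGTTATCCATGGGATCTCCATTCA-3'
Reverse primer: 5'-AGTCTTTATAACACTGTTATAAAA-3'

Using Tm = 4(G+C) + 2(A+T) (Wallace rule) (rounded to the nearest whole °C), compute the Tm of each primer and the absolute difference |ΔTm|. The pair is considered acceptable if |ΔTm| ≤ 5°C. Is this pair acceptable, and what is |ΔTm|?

Forward: A=5 T=8 G=4 C=8 → Tm = 2·13 + 4·12 = 74°C.
Reverse: A=10 T=9 G=2 C=3 → Tm = 2·19 + 4·5 = 58°C.
|ΔTm| = |74 − 58| = 16°C, > 5°C.

|ΔTm| = 16°C; the pair is not acceptable.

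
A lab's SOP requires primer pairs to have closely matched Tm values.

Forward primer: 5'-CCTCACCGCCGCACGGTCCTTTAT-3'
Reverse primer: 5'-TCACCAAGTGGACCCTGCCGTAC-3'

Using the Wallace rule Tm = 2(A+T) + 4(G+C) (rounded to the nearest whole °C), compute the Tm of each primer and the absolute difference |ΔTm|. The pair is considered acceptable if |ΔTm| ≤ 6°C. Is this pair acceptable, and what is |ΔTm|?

Forward: A=3 T=6 G=4 C=11 → Tm = 2·9 + 4·15 = 78°C.
Reverse: A=5 T=4 G=5 C=9 → Tm = 2·9 + 4·14 = 74°C.
|ΔTm| = |78 − 74| = 4°C, ≤ 6°C.

|ΔTm| = 4°C; the pair is acceptable.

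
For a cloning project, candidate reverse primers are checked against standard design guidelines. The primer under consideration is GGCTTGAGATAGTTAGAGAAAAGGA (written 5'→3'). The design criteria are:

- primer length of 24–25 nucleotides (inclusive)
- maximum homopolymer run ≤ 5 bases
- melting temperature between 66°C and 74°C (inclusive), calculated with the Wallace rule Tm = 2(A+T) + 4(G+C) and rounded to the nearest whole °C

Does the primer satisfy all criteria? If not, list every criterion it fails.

Base counts: A=10, T=5, G=9, C=1 (length 25).
length: length 25 ✓
homopolymer run: longest run = 4 ✓
Tm: Tm = 2·15 + 4·10 = 70°C ✓

Meets all criteria.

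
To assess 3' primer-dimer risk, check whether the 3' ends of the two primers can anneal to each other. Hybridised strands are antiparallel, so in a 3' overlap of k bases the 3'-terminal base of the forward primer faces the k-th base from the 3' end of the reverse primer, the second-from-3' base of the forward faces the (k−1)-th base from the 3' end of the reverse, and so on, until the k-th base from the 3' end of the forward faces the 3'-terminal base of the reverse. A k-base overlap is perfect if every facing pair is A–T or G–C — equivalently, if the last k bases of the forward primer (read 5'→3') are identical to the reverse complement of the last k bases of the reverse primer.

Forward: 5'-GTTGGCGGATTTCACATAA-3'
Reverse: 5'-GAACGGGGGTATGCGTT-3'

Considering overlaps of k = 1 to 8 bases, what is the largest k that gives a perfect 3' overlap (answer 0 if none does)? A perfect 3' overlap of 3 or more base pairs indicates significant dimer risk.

Longest perfect overlap: 2 complementary base pairs; below the dimer-risk threshold (threshold 3).

Last 8 bases (5'→3') — forward …TCACATAA, reverse …TATGCGTT.
Reverse complement of the reverse primer's last 8 bases: AACGCATA; its first k bases are the reverse complement of the reverse primer's last k bases, so a perfect k-base overlap needs the forward primer's last k bases to equal them.
Comparing (forward last k vs required): k=1: A vs A ✓; k=2: AA vs AA ✓; k=3: TAA vs AAC ✗; k=4: ATAA vs AACG ✗; k=5: CATAA vs AACGC ✗; k=6: ACATAA vs AACGCA ✗; k=7: CACATAA vs AACGCAT ✗; k=8: TCACATAA vs AACGCATA ✗.
Perfect overlaps at k = 1, 2; the largest is 2.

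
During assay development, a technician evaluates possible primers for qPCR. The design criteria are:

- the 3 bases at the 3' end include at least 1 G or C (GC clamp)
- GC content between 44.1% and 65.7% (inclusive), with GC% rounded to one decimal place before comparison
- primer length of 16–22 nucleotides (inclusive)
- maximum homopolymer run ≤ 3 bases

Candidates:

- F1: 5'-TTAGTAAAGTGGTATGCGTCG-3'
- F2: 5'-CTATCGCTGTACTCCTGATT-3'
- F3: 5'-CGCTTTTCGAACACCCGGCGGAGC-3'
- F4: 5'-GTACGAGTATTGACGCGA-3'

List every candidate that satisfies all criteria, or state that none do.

F1 (21 nt, A=5 T=7 G=7 C=2): 3' end TCG has 2 G/C ✓; GC 9/21 = 42.9%, outside 44.1–65.7% ✗; length 21 ✓; longest run = 3 ✓ — fails.
F2 (20 nt, A=3 T=8 G=3 C=6): 3' end ATT has 0 G/C, need ≥1 ✗; GC 9/20 = 45.0% ✓; length 20 ✓; longest run = 2 ✓ — fails.
F3 (24 nt, A=4 T=4 G=7 C=9): 3' end AGC has 2 G/C ✓; GC 16/24 = 66.7%, outside 44.1–65.7% ✗; length 24, outside 16–22 ✗; longest run = 4, exceeds 3 ✗ — fails.
F4 (18 nt, A=5 T=4 G=6 C=3): 3' end CGA has 2 G/C ✓; GC 9/18 = 50.0% ✓; length 18 ✓; longest run = 2 ✓ — passes.

F4 only.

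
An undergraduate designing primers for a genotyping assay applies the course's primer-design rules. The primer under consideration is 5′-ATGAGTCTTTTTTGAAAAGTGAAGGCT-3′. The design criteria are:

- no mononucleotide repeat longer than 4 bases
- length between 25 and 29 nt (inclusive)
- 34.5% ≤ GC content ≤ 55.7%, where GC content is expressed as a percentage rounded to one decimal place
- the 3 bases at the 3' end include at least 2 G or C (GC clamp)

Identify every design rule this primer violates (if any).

Base counts: A=8, T=10, G=7, C=2 (length 27).
homopolymer run: longest run = 6, exceeds 4 ✗
length: length 27 ✓
GC content: GC 9/27 = 33.3%, outside 34.5–55.7% ✗
GC clamp: 3' end GCT has 2 G/C ✓

Fails: homopolymer run, GC content.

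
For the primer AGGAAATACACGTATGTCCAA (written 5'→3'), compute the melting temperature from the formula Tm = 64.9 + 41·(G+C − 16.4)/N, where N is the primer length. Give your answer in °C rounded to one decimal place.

Base counts: A=9, T=4, G=4, C=4; G+C = 8, N = 21.
Tm = 64.9 + 41·(8 − 16.4)/21 = 64.9 + -344.40/21 = 48.5°C.

48.5°C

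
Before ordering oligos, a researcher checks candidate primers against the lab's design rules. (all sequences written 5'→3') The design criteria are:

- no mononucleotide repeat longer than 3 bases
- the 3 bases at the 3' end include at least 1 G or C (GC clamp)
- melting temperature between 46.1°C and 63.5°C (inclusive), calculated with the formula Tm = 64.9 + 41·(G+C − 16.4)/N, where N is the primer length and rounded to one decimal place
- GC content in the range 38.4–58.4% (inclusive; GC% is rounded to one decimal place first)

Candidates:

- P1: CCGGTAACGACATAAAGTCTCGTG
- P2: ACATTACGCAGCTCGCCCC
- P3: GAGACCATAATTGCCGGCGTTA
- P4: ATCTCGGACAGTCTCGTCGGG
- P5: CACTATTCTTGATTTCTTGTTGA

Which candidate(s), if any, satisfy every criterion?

P1 only.

P1 (24 nt, A=7 T=5 G=6 C=6): longest run = 3 ✓; 3' end GTG has 2 G/C ✓; Tm = 64.9 + 41·(12 − 16.4)/24 = 57.4°C ✓; GC 12/24 = 50.0% ✓ — passes.
P2 (19 nt, A=4 T=3 G=3 C=9): longest run = 4, exceeds 3 ✗; 3' end CCC has 3 G/C ✓; Tm = 64.9 + 41·(12 − 16.4)/19 = 55.4°C ✓; GC 12/19 = 63.2%, outside 38.4–58.4% ✗ — fails.
P3 (22 nt, A=6 T=5 G=6 C=5): longest run = 2 ✓; 3' end TTA has 0 G/C, need ≥1 ✗; Tm = 64.9 + 41·(11 − 16.4)/22 = 54.8°C ✓; GC 11/22 = 50.0% ✓ — fails.
P4 (21 nt, A=3 T=5 G=7 C=6): longest run = 3 ✓; 3' end GGG has 3 G/C ✓; Tm = 64.9 + 41·(13 − 16.4)/21 = 58.3°C ✓; GC 13/21 = 61.9%, outside 38.4–58.4% ✗ — fails.
P5 (23 nt, A=4 T=12 G=3 C=4): longest run = 3 ✓; 3' end TGA has 1 G/C ✓; Tm = 64.9 + 41·(7 − 16.4)/23 = 48.1°C ✓; GC 7/23 = 30.4%, outside 38.4–58.4% ✗ — fails.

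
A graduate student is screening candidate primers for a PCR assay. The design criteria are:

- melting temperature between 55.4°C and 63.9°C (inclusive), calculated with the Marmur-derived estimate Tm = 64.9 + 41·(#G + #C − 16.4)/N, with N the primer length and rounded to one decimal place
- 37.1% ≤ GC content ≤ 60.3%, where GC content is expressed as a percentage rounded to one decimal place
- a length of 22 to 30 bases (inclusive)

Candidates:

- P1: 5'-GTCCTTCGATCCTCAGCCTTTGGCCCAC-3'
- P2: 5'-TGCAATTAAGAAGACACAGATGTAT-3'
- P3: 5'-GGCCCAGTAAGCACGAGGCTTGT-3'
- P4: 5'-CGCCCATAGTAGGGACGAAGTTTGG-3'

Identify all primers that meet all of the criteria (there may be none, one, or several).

P1 (28 nt, A=3 T=8 G=5 C=12): Tm = 64.9 + 41·(17 − 16.4)/28 = 65.8°C, outside 55.4–63.9°C ✗; GC 17/28 = 60.7%, outside 37.1–60.3% ✗; length 28 ✓ — fails.
P2 (25 nt, A=11 T=6 G=5 C=3): Tm = 64.9 + 41·(8 − 16.4)/25 = 51.1°C, outside 55.4–63.9°C ✗; GC 8/25 = 32.0%, outside 37.1–60.3% ✗; length 25 ✓ — fails.
P3 (23 nt, A=5 T=4 G=8 C=6): Tm = 64.9 + 41·(14 − 16.4)/23 = 60.6°C ✓; GC 14/23 = 60.9%, outside 37.1–60.3% ✗; length 23 ✓ — fails.
P4 (25 nt, A=6 T=5 G=9 C=5): Tm = 64.9 + 41·(14 − 16.4)/25 = 61.0°C ✓; GC 14/25 = 56.0% ✓; length 25 ✓ — passes.

P4 only.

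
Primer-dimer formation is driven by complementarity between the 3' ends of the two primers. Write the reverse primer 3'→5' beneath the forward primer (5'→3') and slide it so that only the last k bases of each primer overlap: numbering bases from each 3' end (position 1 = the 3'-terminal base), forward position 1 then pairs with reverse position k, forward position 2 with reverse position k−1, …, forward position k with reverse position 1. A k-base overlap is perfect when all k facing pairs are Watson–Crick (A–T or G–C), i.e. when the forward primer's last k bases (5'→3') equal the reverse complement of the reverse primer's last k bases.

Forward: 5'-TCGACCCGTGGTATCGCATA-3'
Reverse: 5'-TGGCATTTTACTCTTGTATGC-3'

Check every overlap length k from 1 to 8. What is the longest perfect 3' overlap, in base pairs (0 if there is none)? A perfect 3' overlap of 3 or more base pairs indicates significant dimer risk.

Last 8 bases (5'→3') — forward …ATCGCATA, reverse …TTGTATGC.
Reverse complement of the reverse primer's last 8 bases: GCATACAA; its first k bases are the reverse complement of the reverse primer's last k bases, so a perfect k-base overlap needs the forward primer's last k bases to equal them.
Comparing (forward last k vs required): k=1: A vs G ✗; k=2: TA vs GC ✗; k=3: ATA vs GCA ✗; k=4: CATA vs GCAT ✗; k=5: GCATA vs GCATA ✓; k=6: CGCATA vs GCATAC ✗; k=7: TCGCATA vs GCATACA ✗; k=8: ATCGCATA vs GCATACAA ✗.
Only k = 5 is perfect, so the longest perfect 3' overlap is 5.

Longest perfect overlap: 5 complementary base pairs; significant dimer risk (threshold 3).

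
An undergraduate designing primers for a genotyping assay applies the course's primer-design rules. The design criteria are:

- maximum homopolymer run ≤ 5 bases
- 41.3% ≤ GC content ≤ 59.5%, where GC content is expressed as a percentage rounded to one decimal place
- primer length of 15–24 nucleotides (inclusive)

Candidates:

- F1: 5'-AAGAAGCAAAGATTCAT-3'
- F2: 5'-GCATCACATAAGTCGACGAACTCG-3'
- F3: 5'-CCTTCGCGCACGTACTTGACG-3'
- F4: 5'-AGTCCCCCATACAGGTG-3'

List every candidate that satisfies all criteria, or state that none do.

F2 and F4.

F1 (17 nt, A=9 T=3 G=3 C=2): longest run = 3 ✓; GC 5/17 = 29.4%, outside 41.3–59.5% ✗; length 17 ✓ — fails.
F2 (24 nt, A=8 T=4 G=5 C=7): longest run = 2 ✓; GC 12/24 = 50.0% ✓; length 24 ✓ — passes.
F3 (21 nt, A=3 T=5 G=5 C=8): longest run = 2 ✓; GC 13/21 = 61.9%, outside 41.3–59.5% ✗; length 21 ✓ — fails.
F4 (17 nt, A=4 T=3 G=4 C=6): longest run = 5 ✓; GC 10/17 = 58.8% ✓; length 17 ✓ — passes.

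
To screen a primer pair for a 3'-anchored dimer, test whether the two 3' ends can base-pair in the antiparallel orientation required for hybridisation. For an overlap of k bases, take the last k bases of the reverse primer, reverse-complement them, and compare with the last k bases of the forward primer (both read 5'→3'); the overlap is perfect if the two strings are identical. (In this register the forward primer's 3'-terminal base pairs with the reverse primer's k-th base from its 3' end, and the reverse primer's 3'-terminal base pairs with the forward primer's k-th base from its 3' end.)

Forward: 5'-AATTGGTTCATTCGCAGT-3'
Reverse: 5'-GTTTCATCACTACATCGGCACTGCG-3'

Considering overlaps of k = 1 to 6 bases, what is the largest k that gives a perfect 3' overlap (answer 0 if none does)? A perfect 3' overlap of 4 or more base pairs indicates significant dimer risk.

Last 6 bases (5'→3') — forward …CGCAGT, reverse …ACTGCG.
Reverse complement of the reverse primer's last 6 bases: CGCAGT; its first k bases are the reverse complement of the reverse primer's last k bases, so a perfect k-base overlap needs the forward primer's last k bases to equal them.
Comparing (forward last k vs required): k=1: T vs C ✗; k=2: GT vs CG ✗; k=3: AGT vs CGC ✗; k=4: CAGT vs CGCA ✗; k=5: GCAGT vs CGCAG ✗; k=6: CGCAGT vs CGCAGT ✓.
Only k = 6 is perfect, so the longest perfect 3' overlap is 6.

Longest perfect overlap: 6 complementary base pairs; significant dimer risk (threshold 4).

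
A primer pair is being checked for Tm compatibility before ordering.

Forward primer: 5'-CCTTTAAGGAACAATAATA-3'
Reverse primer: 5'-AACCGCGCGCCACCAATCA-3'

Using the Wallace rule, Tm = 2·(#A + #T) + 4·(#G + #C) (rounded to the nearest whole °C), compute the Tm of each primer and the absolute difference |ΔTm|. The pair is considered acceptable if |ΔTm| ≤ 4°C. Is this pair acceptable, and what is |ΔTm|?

|ΔTm| = 14°C; the pair is not acceptable.

Forward: A=9 T=5 G=2 C=3 → Tm = 2·14 + 4·5 = 48°C.
Reverse: A=6 T=1 G=3 C=9 → Tm = 2·7 + 4·12 = 62°C.
|ΔTm| = |48 − 62| = 14°C, > 4°C.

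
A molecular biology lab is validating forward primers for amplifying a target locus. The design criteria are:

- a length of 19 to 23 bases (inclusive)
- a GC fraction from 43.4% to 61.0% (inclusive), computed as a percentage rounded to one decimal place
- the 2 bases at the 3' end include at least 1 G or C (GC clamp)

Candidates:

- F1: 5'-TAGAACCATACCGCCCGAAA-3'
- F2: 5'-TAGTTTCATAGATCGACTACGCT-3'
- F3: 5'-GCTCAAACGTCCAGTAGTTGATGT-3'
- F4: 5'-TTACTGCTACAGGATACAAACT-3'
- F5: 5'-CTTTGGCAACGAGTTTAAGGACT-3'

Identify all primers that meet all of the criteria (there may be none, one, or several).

F1 (20 nt, A=8 T=2 G=3 C=7): length 20 ✓; GC 10/20 = 50.0% ✓; 3' end AA has 0 G/C, need ≥1 ✗ — fails.
F2 (23 nt, A=6 T=8 G=4 C=5): length 23 ✓; GC 9/23 = 39.1%, outside 43.4–61.0% ✗; 3' end CT has 1 G/C ✓ — fails.
F3 (24 nt, A=6 T=7 G=6 C=5): length 24, outside 19–23 ✗; GC 11/24 = 45.8% ✓; 3' end GT has 1 G/C ✓ — fails.
F4 (22 nt, A=8 T=6 G=3 C=5): length 22 ✓; GC 8/22 = 36.4%, outside 43.4–61.0% ✗; 3' end CT has 1 G/C ✓ — fails.
F5 (23 nt, A=6 T=7 G=6 C=4): length 23 ✓; GC 10/23 = 43.5% ✓; 3' end CT has 1 G/C ✓ — passes.

F5 only.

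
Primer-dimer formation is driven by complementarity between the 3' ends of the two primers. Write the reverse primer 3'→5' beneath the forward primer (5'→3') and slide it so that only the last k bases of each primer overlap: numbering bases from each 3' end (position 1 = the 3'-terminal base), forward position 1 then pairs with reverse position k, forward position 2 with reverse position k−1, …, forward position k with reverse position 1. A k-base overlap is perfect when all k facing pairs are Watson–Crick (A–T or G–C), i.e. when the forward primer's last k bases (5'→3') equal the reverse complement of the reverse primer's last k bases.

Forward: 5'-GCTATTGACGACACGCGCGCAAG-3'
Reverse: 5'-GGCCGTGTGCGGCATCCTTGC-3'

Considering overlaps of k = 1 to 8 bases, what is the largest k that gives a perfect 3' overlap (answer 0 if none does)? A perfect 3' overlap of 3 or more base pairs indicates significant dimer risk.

Last 8 bases (5'→3') — forward …CGCGCAAG, reverse …ATCCTTGC.
Reverse complement of the reverse primer's last 8 bases: GCAAGGAT; its first k bases are the reverse complement of the reverse primer's last k bases, so a perfect k-base overlap needs the forward primer's last k bases to equal them.
Comparing (forward last k vs required): k=1: G vs G ✓; k=2: AG vs GC ✗; k=3: AAG vs GCA ✗; k=4: CAAG vs GCAA ✗; k=5: GCAAG vs GCAAG ✓; k=6: CGCAAG vs GCAAGG ✗; k=7: GCGCAAG vs GCAAGGA ✗; k=8: CGCGCAAG vs GCAAGGAT ✗.
Perfect overlaps at k = 1, 5; the largest is 5.

Longest perfect overlap: 5 complementary base pairs; significant dimer risk (threshold 3).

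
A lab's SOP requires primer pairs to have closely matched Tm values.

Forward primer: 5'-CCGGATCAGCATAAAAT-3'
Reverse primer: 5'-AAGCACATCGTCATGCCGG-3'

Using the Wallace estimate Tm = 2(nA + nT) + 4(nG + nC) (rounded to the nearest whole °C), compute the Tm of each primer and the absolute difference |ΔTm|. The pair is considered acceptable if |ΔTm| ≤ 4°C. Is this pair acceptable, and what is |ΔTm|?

Forward: A=7 T=3 G=3 C=4 → Tm = 2·10 + 4·7 = 48°C.
Reverse: A=5 T=3 G=5 C=6 → Tm = 2·8 + 4·11 = 60°C.
|ΔTm| = |48 − 60| = 12°C, > 4°C.

|ΔTm| = 12°C; the pair is not acceptable.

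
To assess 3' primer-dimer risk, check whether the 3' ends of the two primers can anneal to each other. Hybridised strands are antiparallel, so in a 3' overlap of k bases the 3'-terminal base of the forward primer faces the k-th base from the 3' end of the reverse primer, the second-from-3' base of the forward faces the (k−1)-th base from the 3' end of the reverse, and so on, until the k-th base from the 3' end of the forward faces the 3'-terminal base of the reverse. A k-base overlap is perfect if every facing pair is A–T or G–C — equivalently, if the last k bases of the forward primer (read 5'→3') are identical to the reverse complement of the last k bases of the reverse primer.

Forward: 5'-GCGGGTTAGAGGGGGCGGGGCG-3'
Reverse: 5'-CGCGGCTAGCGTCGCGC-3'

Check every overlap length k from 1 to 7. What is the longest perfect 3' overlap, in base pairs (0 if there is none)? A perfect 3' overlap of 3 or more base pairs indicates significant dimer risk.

Longest perfect overlap: 3 complementary base pairs; significant dimer risk (threshold 3).

Last 7 bases (5'→3') — forward …CGGGGCG, reverse …GTCGCGC.
Reverse complement of the reverse primer's last 7 bases: GCGCGAC; its first k bases are the reverse complement of the reverse primer's last k bases, so a perfect k-base overlap needs the forward primer's last k bases to equal them.
Comparing (forward last k vs required): k=1: G vs G ✓; k=2: CG vs GC ✗; k=3: GCG vs GCG ✓; k=4: GGCG vs GCGC ✗; k=5: GGGCG vs GCGCG ✗; k=6: GGGGCG vs GCGCGA ✗; k=7: CGGGGCG vs GCGCGAC ✗.
Perfect overlaps at k = 1, 3; the largest is 3.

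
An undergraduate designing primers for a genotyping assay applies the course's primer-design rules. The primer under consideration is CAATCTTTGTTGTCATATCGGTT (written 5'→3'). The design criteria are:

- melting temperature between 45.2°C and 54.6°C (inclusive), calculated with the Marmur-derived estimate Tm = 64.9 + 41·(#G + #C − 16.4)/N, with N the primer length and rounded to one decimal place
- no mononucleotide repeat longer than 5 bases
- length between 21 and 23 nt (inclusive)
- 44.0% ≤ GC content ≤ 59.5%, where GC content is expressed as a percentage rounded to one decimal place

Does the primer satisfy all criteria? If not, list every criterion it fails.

Fails: GC content.

Base counts: A=4, T=11, G=4, C=4 (length 23).
Tm: Tm = 64.9 + 41·(8 − 16.4)/23 = 49.9°C ✓
homopolymer run: longest run = 3 ✓
length: length 23 ✓
GC content: GC 8/23 = 34.8%, outside 44.0–59.5% ✗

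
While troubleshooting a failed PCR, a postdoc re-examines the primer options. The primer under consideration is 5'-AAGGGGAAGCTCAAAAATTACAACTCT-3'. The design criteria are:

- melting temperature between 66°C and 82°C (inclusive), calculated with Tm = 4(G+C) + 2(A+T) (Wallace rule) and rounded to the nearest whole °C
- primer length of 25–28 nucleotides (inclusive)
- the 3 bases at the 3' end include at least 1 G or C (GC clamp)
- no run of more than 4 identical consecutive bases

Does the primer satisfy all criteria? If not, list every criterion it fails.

Fails: homopolymer run.

Base counts: A=12, T=5, G=5, C=5 (length 27).
Tm: Tm = 2·17 + 4·10 = 74°C ✓
length: length 27 ✓
GC clamp: 3' end TCT has 1 G/C ✓
homopolymer run: longest run = 5, exceeds 4 ✗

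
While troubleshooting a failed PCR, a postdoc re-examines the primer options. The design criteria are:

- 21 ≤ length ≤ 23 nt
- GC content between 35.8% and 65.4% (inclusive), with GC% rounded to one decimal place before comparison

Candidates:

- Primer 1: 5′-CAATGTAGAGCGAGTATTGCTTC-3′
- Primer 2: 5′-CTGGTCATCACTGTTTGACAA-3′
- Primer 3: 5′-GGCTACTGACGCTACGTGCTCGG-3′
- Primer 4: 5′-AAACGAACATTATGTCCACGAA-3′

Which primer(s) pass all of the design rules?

Primer 1, Primer 2, Primer 3 and Primer 4.

Primer 1 (23 nt, A=6 T=7 G=6 C=4): length 23 ✓; GC 10/23 = 43.5% ✓ — passes.
Primer 2 (21 nt, A=5 T=7 G=4 C=5): length 21 ✓; GC 9/21 = 42.9% ✓ — passes.
Primer 3 (23 nt, A=3 T=5 G=8 C=7): length 23 ✓; GC 15/23 = 65.2% ✓ — passes.
Primer 4 (22 nt, A=10 T=4 G=3 C=5): length 22 ✓; GC 8/22 = 36.4% ✓ — passes.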